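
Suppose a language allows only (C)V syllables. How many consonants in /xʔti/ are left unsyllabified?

2

Syllabifying with onset maximization leaves /x/, /ʔ/ stranded (no codas are permitted; onsets are limited to one consonant).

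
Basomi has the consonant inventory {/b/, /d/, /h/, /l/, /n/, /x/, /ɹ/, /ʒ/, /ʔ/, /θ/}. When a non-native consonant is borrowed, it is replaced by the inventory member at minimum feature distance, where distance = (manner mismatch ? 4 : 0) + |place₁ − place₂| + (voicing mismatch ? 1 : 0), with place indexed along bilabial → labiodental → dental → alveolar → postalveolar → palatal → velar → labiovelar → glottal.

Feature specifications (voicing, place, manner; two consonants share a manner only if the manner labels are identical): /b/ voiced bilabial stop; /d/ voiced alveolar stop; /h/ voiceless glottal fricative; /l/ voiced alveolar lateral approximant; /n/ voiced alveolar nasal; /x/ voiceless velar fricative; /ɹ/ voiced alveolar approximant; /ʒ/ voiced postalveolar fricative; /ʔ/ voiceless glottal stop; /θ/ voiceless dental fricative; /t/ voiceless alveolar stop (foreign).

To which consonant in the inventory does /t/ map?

d

/d/ is closest: same manner (stop), place distance 0 (alveolar→alveolar), voicing differs (+1); total 1. Next closest is /b/ at distance 4.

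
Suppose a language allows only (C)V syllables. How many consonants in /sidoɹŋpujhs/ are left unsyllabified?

5

The consonants /ɹ/, /ŋ/, /j/, /h/, /s/ cannot be parsed into a legal (C)V syllable (no codas are permitted; onsets are limited to one consonant).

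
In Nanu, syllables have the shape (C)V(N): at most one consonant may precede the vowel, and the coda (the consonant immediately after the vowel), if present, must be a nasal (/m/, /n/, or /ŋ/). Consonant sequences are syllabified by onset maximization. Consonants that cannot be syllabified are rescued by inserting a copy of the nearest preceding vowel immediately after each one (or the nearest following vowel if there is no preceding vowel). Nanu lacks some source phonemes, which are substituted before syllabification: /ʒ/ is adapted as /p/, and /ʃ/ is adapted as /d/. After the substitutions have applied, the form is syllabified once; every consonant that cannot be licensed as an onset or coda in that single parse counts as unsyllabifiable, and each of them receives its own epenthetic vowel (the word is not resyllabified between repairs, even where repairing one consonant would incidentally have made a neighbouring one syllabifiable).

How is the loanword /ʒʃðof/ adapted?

podoðofo

Substitution: /ʒ/ → /p/, /ʃ/ → /d/, giving /pdðof/.
The consonants /p/, /d/, /f/ cannot be parsed into a legal (C)V(N) syllable (only a nasal (/m/, /n/, or /ŋ/) is licensed in coda position; onsets are limited to one consonant).
Epenthesis after each stranded consonant: /p/ → /po/, /d/ → /do/, /f/ → /fo/.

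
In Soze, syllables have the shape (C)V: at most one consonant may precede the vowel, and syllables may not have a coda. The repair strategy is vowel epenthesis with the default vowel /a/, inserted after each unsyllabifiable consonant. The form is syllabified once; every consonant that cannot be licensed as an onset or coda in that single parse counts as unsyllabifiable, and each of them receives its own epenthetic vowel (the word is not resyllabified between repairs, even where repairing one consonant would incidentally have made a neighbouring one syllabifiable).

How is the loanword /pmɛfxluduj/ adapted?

Syllabifying with onset maximization leaves /p/, /f/, /x/, /j/ stranded (no codas are permitted; onsets are limited to one consonant).
Epenthesis after each stranded consonant: /p/ → /pa/, /f/ → /fa/, /x/ → /xa/, /j/ → /ja/.

pamɛfaxaluduja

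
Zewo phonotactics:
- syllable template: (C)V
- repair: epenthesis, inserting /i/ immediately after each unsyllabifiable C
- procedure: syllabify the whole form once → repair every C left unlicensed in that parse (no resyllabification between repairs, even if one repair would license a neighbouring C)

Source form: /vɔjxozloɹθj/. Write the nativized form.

The consonants /j/, /z/, /ɹ/, /θ/, /j/ cannot be parsed into a legal (C)V syllable (no codas are permitted; onsets are limited to one consonant).
Each unlicensed consonant becomes the onset of a new syllable: /j/ → /ji/, /z/ → /zi/, /ɹ/ → /ɹi/, /θ/ → /θi/, /j/ → /ji/.

vɔjixoziloɹiθiji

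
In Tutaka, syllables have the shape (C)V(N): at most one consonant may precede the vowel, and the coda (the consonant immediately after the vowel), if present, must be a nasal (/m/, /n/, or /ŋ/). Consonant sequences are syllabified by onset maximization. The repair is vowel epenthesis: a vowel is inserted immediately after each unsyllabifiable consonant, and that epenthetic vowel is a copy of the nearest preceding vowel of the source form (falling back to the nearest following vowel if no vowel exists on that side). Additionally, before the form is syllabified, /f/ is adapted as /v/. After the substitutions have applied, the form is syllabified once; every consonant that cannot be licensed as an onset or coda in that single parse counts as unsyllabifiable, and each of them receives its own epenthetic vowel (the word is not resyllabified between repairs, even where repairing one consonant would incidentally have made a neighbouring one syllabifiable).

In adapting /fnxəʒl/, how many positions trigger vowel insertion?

After substitution the input is /vnxəʒl/.
The unsyllabifiable consonants are /v/, /n/, /ʒ/, /l/; each receives one epenthetic vowel.

4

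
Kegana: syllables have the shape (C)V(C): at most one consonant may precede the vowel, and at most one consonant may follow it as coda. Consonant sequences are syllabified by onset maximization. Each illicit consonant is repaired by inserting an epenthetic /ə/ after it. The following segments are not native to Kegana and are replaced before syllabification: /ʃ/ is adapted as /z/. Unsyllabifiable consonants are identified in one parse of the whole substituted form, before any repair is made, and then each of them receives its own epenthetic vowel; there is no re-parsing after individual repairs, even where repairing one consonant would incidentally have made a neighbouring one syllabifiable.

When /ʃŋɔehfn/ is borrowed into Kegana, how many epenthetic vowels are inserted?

3

After substitution the input is /zŋɔehfn/.
The unsyllabifiable consonants are /z/, /f/, /n/; each receives one epenthetic vowel.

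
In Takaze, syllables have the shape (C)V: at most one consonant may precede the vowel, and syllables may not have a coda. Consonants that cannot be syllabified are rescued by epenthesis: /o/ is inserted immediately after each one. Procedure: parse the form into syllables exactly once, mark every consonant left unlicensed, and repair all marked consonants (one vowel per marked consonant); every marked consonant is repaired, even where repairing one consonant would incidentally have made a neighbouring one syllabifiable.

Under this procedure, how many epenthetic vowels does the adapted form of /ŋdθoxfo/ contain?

3

The unsyllabifiable consonants are /ŋ/, /d/, /x/; each receives one epenthetic vowel.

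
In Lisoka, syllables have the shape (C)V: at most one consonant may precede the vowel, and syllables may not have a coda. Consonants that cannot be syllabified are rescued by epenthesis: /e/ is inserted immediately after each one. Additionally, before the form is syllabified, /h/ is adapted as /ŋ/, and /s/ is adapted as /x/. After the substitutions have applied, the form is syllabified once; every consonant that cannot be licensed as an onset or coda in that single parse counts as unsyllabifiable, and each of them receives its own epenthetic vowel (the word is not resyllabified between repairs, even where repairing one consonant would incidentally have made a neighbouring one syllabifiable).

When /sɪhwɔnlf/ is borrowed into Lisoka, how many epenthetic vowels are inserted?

4

After substitution the input is /xɪŋwɔnlf/.
The unsyllabifiable consonants are /ŋ/, /n/, /l/, /f/; each receives one epenthetic vowel.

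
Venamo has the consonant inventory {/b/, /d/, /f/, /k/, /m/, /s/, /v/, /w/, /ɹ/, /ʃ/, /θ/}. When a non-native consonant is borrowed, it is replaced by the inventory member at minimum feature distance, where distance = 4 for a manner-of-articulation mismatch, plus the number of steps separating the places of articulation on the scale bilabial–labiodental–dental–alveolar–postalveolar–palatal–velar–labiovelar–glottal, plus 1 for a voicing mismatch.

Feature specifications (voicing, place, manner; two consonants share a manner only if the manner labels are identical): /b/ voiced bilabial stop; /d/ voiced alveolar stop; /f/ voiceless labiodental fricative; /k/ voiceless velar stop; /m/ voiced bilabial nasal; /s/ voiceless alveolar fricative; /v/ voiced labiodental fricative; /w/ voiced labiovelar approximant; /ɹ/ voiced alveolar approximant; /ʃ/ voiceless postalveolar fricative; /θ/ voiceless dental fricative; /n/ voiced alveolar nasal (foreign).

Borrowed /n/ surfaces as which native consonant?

m

/m/ is closest: same manner (nasal), place distance 3 (alveolar→bilabial), same voicing; total 3. Next closest is /d/ at distance 4.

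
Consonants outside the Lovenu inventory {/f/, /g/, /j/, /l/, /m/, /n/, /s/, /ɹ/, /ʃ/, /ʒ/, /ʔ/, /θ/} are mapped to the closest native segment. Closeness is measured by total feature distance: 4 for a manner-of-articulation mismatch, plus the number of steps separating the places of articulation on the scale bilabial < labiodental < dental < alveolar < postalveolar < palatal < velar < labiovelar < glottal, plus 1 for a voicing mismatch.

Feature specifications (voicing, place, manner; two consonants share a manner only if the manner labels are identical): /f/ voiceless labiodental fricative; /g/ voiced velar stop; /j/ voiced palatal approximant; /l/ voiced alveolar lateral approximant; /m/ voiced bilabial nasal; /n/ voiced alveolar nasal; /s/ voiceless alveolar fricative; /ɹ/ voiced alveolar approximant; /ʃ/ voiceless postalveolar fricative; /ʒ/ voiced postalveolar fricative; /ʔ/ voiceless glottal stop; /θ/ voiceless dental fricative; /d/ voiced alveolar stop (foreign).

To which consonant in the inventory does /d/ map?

g

/g/ is closest: same manner (stop), place distance 3 (alveolar→velar), same voicing; total 3. Next closest is /l/ at distance 4.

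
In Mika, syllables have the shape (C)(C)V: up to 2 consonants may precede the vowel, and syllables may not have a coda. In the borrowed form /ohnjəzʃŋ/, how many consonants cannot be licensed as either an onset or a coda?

4

Under (C)(C)V, the unsyllabifiable consonants are /h/, /z/, /ʃ/, /ŋ/ (no codas are permitted; onsets may contain at most 2 consonants).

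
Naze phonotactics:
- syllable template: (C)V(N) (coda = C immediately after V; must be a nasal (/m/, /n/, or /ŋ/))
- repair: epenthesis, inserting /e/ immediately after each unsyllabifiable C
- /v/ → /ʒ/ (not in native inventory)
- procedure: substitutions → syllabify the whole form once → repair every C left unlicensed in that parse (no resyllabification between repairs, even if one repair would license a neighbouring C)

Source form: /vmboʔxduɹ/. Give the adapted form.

Substitution: /v/ → /ʒ/, giving /ʒmboʔxduɹ/.
Syllabifying with onset maximization leaves /ʒ/, /m/, /ʔ/, /x/, /ɹ/ stranded (only a nasal (/m/, /n/, or /ŋ/) is licensed in coda position; onsets are limited to one consonant).
Inserting the epenthetic vowel yields /ʒ/ → /ʒe/, /m/ → /me/, /ʔ/ → /ʔe/, /x/ → /xe/, /ɹ/ → /ɹe/.

ʒemeboʔexeduɹe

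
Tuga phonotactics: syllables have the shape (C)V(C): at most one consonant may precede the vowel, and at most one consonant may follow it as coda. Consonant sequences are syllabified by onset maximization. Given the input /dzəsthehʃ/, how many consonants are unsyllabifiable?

Syllabifying with onset maximization leaves /d/, /t/, /ʃ/ stranded (at most one coda consonant is licensed; onsets are limited to one consonant).

3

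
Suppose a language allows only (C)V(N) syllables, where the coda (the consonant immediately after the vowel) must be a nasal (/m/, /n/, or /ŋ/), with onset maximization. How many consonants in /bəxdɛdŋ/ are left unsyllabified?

Under (C)V(N), the unsyllabifiable consonants are /x/, /d/, /ŋ/ (only a nasal (/m/, /n/, or /ŋ/) is licensed in coda position; onsets are limited to one consonant).

3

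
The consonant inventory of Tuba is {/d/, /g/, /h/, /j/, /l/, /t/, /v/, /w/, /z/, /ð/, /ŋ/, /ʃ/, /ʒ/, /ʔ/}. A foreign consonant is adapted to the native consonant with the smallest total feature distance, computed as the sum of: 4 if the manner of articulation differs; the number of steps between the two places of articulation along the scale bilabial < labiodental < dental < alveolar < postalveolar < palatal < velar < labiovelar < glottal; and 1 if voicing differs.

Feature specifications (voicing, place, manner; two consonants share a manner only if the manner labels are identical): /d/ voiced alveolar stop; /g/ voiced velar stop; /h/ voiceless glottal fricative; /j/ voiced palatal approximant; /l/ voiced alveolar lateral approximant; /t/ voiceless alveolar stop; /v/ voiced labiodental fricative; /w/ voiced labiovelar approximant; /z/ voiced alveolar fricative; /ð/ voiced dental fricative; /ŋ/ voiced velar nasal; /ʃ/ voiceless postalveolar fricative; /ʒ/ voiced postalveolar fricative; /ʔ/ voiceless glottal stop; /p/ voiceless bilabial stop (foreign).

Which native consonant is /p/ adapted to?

t

/t/ is closest: same manner (stop), place distance 3 (bilabial→alveolar), same voicing; total 3. Next closest is /d/ at distance 4.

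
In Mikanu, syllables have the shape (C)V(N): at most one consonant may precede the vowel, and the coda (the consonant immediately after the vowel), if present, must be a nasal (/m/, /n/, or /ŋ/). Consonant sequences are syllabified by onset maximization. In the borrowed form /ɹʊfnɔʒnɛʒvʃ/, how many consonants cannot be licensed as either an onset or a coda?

Syllabifying with onset maximization leaves /f/, /ʒ/, /ʒ/, /v/, /ʃ/ stranded (only a nasal (/m/, /n/, or /ŋ/) is licensed in coda position; onsets are limited to one consonant).

5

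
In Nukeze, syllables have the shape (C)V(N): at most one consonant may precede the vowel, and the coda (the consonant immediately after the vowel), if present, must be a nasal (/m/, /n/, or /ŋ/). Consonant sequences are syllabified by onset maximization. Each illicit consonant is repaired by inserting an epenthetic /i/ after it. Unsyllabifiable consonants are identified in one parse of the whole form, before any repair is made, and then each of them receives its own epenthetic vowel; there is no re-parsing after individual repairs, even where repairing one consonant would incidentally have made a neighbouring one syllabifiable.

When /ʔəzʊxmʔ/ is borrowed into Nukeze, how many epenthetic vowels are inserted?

3

The unsyllabifiable consonants are /x/, /m/, /ʔ/; each receives one epenthetic vowel.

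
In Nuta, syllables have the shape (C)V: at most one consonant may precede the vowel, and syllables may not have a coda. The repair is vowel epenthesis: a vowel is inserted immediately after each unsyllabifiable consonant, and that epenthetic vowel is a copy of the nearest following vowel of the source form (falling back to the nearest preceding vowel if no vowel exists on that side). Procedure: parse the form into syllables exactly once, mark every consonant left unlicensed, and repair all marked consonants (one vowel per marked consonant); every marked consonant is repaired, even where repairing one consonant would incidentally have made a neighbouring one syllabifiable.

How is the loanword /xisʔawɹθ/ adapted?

Under (C)V, the unsyllabifiable consonants are /s/, /w/, /ɹ/, /θ/ (no codas are permitted; onsets are limited to one consonant).
Epenthesis after each stranded consonant: /s/ → /sa/, /w/ → /wa/, /ɹ/ → /ɹa/, /θ/ → /θa/.

xisaʔawaɹaθa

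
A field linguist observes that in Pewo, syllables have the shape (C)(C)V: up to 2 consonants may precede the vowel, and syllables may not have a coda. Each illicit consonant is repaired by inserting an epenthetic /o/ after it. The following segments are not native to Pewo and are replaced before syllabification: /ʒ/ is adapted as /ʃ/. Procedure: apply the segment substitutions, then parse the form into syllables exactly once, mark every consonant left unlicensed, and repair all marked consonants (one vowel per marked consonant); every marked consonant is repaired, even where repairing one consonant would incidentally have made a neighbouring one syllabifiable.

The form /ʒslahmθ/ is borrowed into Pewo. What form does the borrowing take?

ʃoslahomoθo

Substitution: /ʒ/ → /ʃ/, giving /ʃslahmθ/.
Under (C)(C)V, the unsyllabifiable consonants are /ʃ/, /h/, /m/, /θ/ (no codas are permitted; onsets may contain at most 2 consonants).
Each unlicensed consonant becomes the onset of a new syllable: /ʃ/ → /ʃo/, /h/ → /ho/, /m/ → /mo/, /θ/ → /θo/.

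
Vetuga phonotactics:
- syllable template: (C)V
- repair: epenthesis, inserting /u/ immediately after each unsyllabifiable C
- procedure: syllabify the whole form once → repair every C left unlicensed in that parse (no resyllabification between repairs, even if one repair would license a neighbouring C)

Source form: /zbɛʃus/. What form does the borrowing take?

The consonants /z/, /s/ cannot be parsed into a legal (C)V syllable (no codas are permitted; onsets are limited to one consonant).
Epenthesis after each stranded consonant: /z/ → /zu/, /s/ → /su/.

zubɛʃusu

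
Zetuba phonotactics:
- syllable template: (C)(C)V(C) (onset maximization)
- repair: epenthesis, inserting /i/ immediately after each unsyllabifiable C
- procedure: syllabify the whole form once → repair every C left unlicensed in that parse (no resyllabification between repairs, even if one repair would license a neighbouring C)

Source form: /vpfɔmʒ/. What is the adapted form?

The consonants /v/, /ʒ/ cannot be parsed into a legal (C)(C)V(C) syllable (at most one coda consonant is licensed; onsets may contain at most 2 consonants).
Inserting the epenthetic vowel yields /v/ → /vi/, /ʒ/ → /ʒi/.

vipfɔmʒi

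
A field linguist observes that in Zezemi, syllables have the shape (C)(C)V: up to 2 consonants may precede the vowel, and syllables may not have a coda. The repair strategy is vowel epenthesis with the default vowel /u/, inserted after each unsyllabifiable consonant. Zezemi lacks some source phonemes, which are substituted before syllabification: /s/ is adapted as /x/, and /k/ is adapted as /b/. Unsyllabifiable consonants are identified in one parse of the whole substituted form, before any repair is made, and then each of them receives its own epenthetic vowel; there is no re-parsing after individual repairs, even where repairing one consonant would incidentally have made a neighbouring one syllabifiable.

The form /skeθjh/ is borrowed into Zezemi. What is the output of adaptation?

xbeθujuhu

Substitution: /s/ → /x/, /k/ → /b/, giving /xbeθjh/.
The consonants /θ/, /j/, /h/ cannot be parsed into a legal (C)(C)V syllable (no codas are permitted; onsets may contain at most 2 consonants).
Epenthesis after each stranded consonant: /θ/ → /θu/, /j/ → /ju/, /h/ → /hu/.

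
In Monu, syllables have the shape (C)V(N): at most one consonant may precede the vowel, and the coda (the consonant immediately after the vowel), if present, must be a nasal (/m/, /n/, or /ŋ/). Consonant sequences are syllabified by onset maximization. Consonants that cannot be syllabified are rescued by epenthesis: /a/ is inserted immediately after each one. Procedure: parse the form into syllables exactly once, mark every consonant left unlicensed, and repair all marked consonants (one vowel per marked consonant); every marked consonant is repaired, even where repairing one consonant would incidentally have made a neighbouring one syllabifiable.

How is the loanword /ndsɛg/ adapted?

Under (C)V(N), the unsyllabifiable consonants are /n/, /d/, /g/ (only a nasal (/m/, /n/, or /ŋ/) is licensed in coda position; onsets are limited to one consonant).
Each unlicensed consonant becomes the onset of a new syllable: /n/ → /na/, /d/ → /da/, /g/ → /ga/.

nadasɛga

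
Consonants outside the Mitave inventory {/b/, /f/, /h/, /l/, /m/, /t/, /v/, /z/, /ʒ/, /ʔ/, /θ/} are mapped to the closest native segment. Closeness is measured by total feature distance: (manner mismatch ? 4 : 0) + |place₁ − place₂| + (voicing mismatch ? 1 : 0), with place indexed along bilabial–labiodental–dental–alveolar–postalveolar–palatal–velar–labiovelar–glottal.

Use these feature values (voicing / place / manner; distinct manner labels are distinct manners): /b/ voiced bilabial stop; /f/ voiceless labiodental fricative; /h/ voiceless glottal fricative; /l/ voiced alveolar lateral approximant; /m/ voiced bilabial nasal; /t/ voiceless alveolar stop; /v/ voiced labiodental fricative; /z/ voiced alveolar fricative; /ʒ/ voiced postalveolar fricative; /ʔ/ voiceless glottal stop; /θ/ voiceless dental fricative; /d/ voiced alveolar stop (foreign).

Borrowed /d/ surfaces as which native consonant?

/t/ is closest: same manner (stop), place distance 0 (alveolar→alveolar), voicing differs (+1); total 1. Next closest is /b/ at distance 3.

t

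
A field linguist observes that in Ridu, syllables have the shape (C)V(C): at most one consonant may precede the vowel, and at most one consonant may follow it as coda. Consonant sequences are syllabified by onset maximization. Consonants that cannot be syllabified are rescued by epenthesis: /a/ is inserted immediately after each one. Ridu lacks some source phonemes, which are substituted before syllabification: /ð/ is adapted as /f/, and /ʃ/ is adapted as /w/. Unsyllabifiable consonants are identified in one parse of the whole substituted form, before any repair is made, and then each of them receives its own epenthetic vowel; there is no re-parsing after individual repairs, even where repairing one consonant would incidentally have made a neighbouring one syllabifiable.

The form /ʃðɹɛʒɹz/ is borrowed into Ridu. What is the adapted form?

Substitution: /ʃ/ → /w/, /ð/ → /f/, giving /wfɹɛʒɹz/.
Under (C)V(C), the unsyllabifiable consonants are /w/, /f/, /ɹ/, /z/ (at most one coda consonant is licensed; onsets are limited to one consonant).
Each unlicensed consonant becomes the onset of a new syllable: /w/ → /wa/, /f/ → /fa/, /ɹ/ → /ɹa/, /z/ → /za/.

wafaɹɛʒɹaza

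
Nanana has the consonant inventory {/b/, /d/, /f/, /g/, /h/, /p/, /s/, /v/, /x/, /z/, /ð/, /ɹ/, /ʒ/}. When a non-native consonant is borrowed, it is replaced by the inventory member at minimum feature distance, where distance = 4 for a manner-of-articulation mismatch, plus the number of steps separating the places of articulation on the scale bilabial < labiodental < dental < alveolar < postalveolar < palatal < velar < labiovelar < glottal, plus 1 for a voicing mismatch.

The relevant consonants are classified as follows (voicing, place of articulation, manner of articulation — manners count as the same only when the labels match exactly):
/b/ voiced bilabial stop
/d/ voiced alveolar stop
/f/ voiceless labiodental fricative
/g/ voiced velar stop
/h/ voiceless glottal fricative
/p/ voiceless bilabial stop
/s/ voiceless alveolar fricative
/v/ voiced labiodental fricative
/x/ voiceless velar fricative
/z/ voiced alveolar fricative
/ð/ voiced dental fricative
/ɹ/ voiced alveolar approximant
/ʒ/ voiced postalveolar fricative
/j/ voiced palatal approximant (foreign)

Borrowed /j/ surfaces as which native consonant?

ɹ

/ɹ/ is closest: same manner (approximant), place distance 2 (palatal→alveolar), same voicing; total 2. Next closest is /g/ at distance 5.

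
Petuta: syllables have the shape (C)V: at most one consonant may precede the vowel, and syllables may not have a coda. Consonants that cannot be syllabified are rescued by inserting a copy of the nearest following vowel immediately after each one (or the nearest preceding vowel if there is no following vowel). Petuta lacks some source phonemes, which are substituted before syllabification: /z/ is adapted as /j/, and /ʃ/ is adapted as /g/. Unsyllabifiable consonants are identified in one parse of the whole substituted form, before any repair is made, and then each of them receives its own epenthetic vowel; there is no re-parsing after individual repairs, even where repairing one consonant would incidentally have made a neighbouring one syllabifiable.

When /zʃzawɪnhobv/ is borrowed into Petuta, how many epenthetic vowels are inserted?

After substitution the input is /jgjawɪnhobv/.
The unsyllabifiable consonants are /j/, /g/, /n/, /b/, /v/; each receives one epenthetic vowel.

5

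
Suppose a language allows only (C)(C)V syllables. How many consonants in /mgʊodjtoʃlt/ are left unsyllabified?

4

The consonants /d/, /ʃ/, /l/, /t/ cannot be parsed into a legal (C)(C)V syllable (no codas are permitted; onsets may contain at most 2 consonants).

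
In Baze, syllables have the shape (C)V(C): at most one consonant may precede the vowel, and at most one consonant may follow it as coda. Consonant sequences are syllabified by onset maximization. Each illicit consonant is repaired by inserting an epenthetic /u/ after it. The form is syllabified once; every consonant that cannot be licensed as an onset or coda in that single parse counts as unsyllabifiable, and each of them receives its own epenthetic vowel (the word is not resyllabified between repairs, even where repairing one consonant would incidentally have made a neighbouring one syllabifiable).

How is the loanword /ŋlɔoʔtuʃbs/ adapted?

ŋulɔoʔtuʃbusu

Syllabifying with onset maximization leaves /ŋ/, /b/, /s/ stranded (at most one coda consonant is licensed; onsets are limited to one consonant).
Epenthesis after each stranded consonant: /ŋ/ → /ŋu/, /b/ → /bu/, /s/ → /su/.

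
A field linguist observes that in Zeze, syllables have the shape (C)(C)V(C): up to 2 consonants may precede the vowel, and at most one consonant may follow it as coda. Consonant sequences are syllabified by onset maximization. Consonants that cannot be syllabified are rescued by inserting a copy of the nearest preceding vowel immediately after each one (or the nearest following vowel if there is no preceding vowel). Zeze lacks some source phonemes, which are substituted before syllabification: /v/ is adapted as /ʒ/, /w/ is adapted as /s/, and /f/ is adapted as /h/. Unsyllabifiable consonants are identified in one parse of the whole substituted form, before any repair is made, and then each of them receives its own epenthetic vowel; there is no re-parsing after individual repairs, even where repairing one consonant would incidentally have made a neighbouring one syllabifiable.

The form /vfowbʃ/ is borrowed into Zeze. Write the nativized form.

Substitution: /v/ → /ʒ/, /f/ → /h/, /w/ → /s/, giving /ʒhosbʃ/.
The consonants /b/, /ʃ/ cannot be parsed into a legal (C)(C)V(C) syllable (at most one coda consonant is licensed; onsets may contain at most 2 consonants).
Epenthesis after each stranded consonant: /b/ → /bo/, /ʃ/ → /ʃo/.

ʒhosboʃo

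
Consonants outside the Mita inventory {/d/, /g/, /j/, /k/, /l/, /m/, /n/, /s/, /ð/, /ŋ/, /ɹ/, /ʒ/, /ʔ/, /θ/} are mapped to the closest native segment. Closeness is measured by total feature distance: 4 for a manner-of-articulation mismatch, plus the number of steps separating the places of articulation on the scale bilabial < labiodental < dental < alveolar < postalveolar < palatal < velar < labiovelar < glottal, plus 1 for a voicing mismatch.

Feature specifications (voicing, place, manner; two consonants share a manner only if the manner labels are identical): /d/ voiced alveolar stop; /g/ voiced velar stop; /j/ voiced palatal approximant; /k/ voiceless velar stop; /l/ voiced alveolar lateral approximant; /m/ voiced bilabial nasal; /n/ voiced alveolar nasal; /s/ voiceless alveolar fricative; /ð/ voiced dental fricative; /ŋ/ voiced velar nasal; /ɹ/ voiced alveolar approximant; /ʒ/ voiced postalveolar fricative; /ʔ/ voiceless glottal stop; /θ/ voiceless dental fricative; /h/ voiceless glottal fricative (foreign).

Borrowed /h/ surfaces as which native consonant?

/ʔ/ is closest: manner differs (fricative→stop, +4), place distance 0 (glottal→glottal), same voicing; total 4. Next closest is /s/ at distance 5.

ʔ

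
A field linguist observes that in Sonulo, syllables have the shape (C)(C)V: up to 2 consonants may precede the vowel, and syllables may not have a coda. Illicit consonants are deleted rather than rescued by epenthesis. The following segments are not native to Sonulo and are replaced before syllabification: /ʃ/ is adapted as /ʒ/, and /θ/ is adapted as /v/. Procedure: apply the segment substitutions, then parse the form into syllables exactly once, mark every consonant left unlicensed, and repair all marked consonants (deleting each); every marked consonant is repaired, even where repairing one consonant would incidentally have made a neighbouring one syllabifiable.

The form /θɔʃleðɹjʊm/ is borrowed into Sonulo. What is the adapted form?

vɔʒleɹjʊ

Substitution: /θ/ → /v/, /ʃ/ → /ʒ/, giving /vɔʒleðɹjʊm/.
The consonants /ð/, /m/ cannot be parsed into a legal (C)(C)V syllable (no codas are permitted; onsets may contain at most 2 consonants).
Each unlicensed consonant is deleted: /ð/, /m/.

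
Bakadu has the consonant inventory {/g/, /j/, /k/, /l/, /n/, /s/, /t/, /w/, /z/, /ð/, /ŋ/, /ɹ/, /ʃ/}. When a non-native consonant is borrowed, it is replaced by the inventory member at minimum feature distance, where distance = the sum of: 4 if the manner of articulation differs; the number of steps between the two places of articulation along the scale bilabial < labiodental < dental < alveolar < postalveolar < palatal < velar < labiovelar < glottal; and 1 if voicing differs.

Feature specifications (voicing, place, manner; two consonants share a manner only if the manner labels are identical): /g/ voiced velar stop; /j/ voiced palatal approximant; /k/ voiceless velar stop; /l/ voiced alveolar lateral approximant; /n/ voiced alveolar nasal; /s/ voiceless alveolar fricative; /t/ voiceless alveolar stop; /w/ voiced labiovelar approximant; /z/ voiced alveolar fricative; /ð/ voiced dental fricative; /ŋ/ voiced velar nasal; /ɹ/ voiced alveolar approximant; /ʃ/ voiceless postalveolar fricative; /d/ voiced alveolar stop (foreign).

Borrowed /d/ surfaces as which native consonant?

t

/t/ is closest: same manner (stop), place distance 0 (alveolar→alveolar), voicing differs (+1); total 1. Next closest is /g/ at distance 3.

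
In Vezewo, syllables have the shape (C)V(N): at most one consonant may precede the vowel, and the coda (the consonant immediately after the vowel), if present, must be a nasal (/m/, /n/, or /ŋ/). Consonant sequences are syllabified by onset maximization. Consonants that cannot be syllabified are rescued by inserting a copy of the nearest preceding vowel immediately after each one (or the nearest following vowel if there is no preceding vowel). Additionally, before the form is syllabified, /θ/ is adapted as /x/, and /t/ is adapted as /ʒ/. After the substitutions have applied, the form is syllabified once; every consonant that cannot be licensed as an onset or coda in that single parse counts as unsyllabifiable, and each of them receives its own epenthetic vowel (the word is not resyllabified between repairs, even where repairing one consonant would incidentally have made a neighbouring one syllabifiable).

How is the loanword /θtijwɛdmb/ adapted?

Substitution: /θ/ → /x/, /t/ → /ʒ/, giving /xʒijwɛdmb/.
Under (C)V(N), the unsyllabifiable consonants are /x/, /j/, /d/, /m/, /b/ (only a nasal (/m/, /n/, or /ŋ/) is licensed in coda position; onsets are limited to one consonant).
Each unlicensed consonant becomes the onset of a new syllable: /x/ → /xi/, /j/ → /ji/, /d/ → /dɛ/, /m/ → /mɛ/, /b/ → /bɛ/.

xiʒijiwɛdɛmɛbɛ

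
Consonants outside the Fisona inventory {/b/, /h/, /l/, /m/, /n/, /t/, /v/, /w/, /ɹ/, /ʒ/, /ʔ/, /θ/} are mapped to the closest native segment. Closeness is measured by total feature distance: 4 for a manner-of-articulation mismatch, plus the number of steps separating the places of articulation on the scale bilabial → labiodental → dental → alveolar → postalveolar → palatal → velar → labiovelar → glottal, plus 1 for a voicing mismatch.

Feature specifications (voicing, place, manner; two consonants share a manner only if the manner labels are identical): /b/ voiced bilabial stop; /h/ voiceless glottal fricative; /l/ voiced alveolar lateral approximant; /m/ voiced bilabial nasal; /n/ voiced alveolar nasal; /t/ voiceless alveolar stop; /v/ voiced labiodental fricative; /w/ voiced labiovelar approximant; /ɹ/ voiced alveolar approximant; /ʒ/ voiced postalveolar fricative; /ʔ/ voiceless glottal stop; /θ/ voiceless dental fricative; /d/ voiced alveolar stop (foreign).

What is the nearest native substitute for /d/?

/t/ is closest: same manner (stop), place distance 0 (alveolar→alveolar), voicing differs (+1); total 1. Next closest is /b/ at distance 3.

t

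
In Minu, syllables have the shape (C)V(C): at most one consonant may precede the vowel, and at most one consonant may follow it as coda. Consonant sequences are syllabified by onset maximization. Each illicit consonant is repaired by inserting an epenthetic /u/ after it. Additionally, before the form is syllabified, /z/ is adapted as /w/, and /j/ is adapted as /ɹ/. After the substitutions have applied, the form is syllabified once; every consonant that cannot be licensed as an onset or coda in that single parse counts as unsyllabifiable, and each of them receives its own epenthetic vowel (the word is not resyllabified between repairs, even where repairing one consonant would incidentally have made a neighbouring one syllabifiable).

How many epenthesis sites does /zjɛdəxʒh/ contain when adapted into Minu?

After substitution the input is /wɹɛdəxʒh/.
The unsyllabifiable consonants are /w/, /ʒ/, /h/; each receives one epenthetic vowel.

3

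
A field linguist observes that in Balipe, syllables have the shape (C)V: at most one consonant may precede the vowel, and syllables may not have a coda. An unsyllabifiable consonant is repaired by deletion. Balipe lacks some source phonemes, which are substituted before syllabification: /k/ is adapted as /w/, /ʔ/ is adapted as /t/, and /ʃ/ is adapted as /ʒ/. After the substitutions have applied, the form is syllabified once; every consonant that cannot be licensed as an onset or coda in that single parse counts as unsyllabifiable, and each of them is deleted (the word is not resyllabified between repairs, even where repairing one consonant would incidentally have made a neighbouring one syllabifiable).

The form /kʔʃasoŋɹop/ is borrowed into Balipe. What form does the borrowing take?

Substitution: /k/ → /w/, /ʔ/ → /t/, /ʃ/ → /ʒ/, giving /wtʒasoŋɹop/.
Under (C)V, the unsyllabifiable consonants are /w/, /t/, /ŋ/, /p/ (no codas are permitted; onsets are limited to one consonant).
Deletion applies to /w/, /t/, /ŋ/, /p/.

ʒasoɹo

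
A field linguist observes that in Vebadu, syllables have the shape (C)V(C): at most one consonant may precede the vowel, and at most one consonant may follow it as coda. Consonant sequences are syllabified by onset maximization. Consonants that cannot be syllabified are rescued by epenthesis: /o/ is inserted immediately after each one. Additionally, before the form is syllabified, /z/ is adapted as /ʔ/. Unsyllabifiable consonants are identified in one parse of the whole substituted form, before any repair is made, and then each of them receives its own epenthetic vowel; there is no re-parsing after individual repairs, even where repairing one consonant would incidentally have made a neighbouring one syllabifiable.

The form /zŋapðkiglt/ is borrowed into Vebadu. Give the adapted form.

ʔoŋapðokigloto

Substitution: /z/ → /ʔ/, giving /ʔŋapðkiglt/.
The consonants /ʔ/, /ð/, /l/, /t/ cannot be parsed into a legal (C)V(C) syllable (at most one coda consonant is licensed; onsets are limited to one consonant).
Each unlicensed consonant becomes the onset of a new syllable: /ʔ/ → /ʔo/, /ð/ → /ðo/, /l/ → /lo/, /t/ → /to/.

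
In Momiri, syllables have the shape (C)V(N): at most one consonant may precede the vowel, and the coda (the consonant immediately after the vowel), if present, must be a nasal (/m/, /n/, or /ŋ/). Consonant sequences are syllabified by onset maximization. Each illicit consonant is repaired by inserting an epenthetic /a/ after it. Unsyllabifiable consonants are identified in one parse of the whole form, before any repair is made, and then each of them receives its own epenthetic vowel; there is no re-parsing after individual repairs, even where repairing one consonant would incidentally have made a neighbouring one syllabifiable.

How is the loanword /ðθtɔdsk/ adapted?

ðaθatɔdasaka

Syllabifying with onset maximization leaves /ð/, /θ/, /d/, /s/, /k/ stranded (only a nasal (/m/, /n/, or /ŋ/) is licensed in coda position; onsets are limited to one consonant).
Inserting the epenthetic vowel yields /ð/ → /ða/, /θ/ → /θa/, /d/ → /da/, /s/ → /sa/, /k/ → /ka/.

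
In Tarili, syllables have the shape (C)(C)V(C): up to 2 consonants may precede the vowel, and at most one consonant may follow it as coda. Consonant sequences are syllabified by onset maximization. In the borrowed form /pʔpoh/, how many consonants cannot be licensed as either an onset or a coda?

1

Syllabifying with onset maximization leaves /p/ stranded (at most one coda consonant is licensed; onsets may contain at most 2 consonants).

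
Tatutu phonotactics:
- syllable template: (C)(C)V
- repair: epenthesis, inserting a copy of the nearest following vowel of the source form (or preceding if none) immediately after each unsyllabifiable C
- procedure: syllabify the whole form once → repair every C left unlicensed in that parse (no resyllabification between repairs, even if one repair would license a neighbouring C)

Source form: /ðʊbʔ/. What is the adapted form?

ðʊbʊʔʊ

Syllabifying with onset maximization leaves /b/, /ʔ/ stranded (no codas are permitted; onsets may contain at most 2 consonants).
Epenthesis after each stranded consonant: /b/ → /bʊ/, /ʔ/ → /ʔʊ/.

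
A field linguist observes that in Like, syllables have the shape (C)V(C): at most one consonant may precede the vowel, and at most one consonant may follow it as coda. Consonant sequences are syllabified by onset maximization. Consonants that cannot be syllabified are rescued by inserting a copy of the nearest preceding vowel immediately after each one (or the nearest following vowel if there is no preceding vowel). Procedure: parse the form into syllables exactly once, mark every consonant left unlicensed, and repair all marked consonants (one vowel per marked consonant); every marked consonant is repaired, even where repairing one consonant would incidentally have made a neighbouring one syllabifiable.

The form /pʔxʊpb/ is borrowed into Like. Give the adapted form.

Under (C)V(C), the unsyllabifiable consonants are /p/, /ʔ/, /b/ (at most one coda consonant is licensed; onsets are limited to one consonant).
Epenthesis after each stranded consonant: /p/ → /pʊ/, /ʔ/ → /ʔʊ/, /b/ → /bʊ/.

pʊʔʊxʊpbʊ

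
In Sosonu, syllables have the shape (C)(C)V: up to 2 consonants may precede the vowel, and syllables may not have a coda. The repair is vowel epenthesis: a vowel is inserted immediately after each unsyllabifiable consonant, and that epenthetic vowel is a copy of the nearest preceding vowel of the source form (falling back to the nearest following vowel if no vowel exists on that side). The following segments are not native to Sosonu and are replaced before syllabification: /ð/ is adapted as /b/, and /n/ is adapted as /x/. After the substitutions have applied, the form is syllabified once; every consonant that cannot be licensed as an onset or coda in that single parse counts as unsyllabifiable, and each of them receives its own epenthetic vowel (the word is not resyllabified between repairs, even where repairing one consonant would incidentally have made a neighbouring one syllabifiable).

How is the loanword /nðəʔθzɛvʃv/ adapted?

Substitution: /n/ → /x/, /ð/ → /b/, giving /xbəʔθzɛvʃv/.
The consonants /ʔ/, /v/, /ʃ/, /v/ cannot be parsed into a legal (C)(C)V syllable (no codas are permitted; onsets may contain at most 2 consonants).
Each unlicensed consonant becomes the onset of a new syllable: /ʔ/ → /ʔə/, /v/ → /vɛ/, /ʃ/ → /ʃɛ/, /v/ → /vɛ/.

xbəʔəθzɛvɛʃɛvɛ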